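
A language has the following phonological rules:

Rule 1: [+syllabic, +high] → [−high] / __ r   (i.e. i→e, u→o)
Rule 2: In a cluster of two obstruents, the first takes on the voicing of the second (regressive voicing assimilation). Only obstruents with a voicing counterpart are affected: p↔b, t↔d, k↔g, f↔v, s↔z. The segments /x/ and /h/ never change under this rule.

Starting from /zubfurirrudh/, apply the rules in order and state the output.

zupforerruth

Rule 1 (pre-rhotic lowering): /u/ is a high vowel immediately before /r/, so it lowers to [o]. /i/ is a high vowel immediately before /r/, so it lowers to [e]. /zubfurirrudh/ → zubforerrudh.
Rule 2 (regressive voicing assimilation): /b/ precedes the voiceless obstruent /f/, so it devoices to [p] by assimilation. /d/ precedes the voiceless obstruent /h/, so it devoices to [t] by assimilation. /zubforerrudh/ → zupforerruth.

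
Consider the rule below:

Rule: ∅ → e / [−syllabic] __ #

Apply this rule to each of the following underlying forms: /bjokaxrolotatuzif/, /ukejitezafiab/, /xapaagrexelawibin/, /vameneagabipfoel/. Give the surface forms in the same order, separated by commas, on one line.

bjokaxrolotatuzife, ukejitezafiabe, xapaagrexelawibine, vameneagabipfoele

/bjokaxrolotatuzif/: the form ends in the consonant /f/, so [e] is inserted word-finally. → [bjokaxrolotatuzife].
/ukejitezafiab/: the form ends in the consonant /b/, so [e] is inserted word-finally. → [ukejitezafiabe].
/xapaagrexelawibin/: the form ends in the consonant /n/, so [e] is inserted word-finally. → [xapaagrexelawibine].
/vameneagabipfoel/: the form ends in the consonant /l/, so [e] is inserted word-finally. → [vameneagabipfoele].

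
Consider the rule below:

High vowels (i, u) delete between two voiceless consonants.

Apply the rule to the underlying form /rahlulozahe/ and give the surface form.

rahlulozahe

No segment of /rahlulozahe/ meets the structural description of the rule, so the form surfaces unchanged.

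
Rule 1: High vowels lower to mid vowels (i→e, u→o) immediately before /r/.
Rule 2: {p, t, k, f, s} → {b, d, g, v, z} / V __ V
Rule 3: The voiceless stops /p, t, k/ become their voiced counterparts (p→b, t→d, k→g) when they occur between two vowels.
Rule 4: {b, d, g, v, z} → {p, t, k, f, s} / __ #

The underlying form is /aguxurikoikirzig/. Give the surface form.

aguxorigoigerzik

Rule 1 (pre-rhotic lowering): /u/ is a high vowel immediately before /r/, so it lowers to [o]. /i/ is a high vowel immediately before /r/, so it lowers to [e]. /aguxurikoikirzig/ → aguxorikoikerzig.
Rule 2 (intervocalic voicing): /k/ is a voiceless obstruent between vowels /i/ and /o/, so it voices to [g]. /k/ is a voiceless obstruent between vowels /i/ and /e/, so it voices to [g]. /aguxorikoikerzig/ → aguxorigoigerzig.
Rule 3 (intervocalic voicing): no segment meets the environment; /aguxorigoigerzig/ is unchanged.
Rule 4 (final devoicing): /g/ is a voiced obstruent in word-final position, so it devoices to [k]. /aguxorigoigerzig/ → aguxorigoigerzik.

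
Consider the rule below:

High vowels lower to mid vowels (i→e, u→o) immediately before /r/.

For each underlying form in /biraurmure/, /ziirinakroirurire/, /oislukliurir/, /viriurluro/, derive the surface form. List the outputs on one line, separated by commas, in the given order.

beraormore, zierinakroerorere, oislukliorer, veriorloro

/biraurmure/: /i/ is a high vowel immediately before /r/, so it lowers to [e]. /u/ is a high vowel immediately before /r/, so it lowers to [o]. /u/ is a high vowel immediately before /r/, so it lowers to [o]. → [beraormore].
/ziirinakroirurire/: /i/ is a high vowel immediately before /r/, so it lowers to [e]. /i/ is a high vowel immediately before /r/, so it lowers to [e]. /u/ is a high vowel immediately before /r/, so it lowers to [o]. /i/ is a high vowel immediately before /r/, so it lowers to [e]. → [zierinakroerorere].
/oislukliurir/: /u/ is a high vowel immediately before /r/, so it lowers to [o]. /i/ is a high vowel immediately before /r/, so it lowers to [e]. → [oislukliorer].
/viriurluro/: /i/ is a high vowel immediately before /r/, so it lowers to [e]. /u/ is a high vowel immediately before /r/, so it lowers to [o]. /u/ is a high vowel immediately before /r/, so it lowers to [o]. → [veriorloro].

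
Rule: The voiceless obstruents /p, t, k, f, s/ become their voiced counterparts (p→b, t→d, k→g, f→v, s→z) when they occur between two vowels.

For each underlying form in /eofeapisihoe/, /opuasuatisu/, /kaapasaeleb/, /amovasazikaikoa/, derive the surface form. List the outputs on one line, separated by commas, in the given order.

/eofeapisihoe/: /f/ is a voiceless obstruent between vowels /o/ and /e/, so it voices to [v]. /p/ is a voiceless obstruent between vowels /a/ and /i/, so it voices to [b]. /s/ is a voiceless obstruent between vowels /i/ and /i/, so it voices to [z]. → [eoveabizihoe].
/opuasuatisu/: /p/ is a voiceless obstruent between vowels /o/ and /u/, so it voices to [b]. /s/ is a voiceless obstruent between vowels /a/ and /u/, so it voices to [z]. /t/ is a voiceless obstruent between vowels /a/ and /i/, so it voices to [d]. /s/ is a voiceless obstruent between vowels /i/ and /u/, so it voices to [z]. → [obuazuadizu].
/kaapasaeleb/: /p/ is a voiceless obstruent between vowels /a/ and /a/, so it voices to [b]. /s/ is a voiceless obstruent between vowels /a/ and /a/, so it voices to [z]. → [kaabazaeleb].
/amovasazikaikoa/: /s/ is a voiceless obstruent between vowels /a/ and /a/, so it voices to [z]. /k/ is a voiceless obstruent between vowels /i/ and /a/, so it voices to [g]. /k/ is a voiceless obstruent between vowels /i/ and /o/, so it voices to [g]. → [amovazazigaigoa].

eoveabizihoe, obuazuadizu, kaabazaeleb, amovazazigaigoa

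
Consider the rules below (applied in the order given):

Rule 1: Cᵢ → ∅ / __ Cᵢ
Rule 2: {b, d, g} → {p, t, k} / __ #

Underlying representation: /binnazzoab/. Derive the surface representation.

binazoap

Rule 1 (degemination): /nn/ is a geminate; the first /n/ deletes. /zz/ is a geminate; the first /z/ deletes. /binnazzoab/ → binazoab.
Rule 2 (final devoicing): /b/ is a voiced stop in word-final position, so it devoices to [p]. /binazoab/ → binazoap.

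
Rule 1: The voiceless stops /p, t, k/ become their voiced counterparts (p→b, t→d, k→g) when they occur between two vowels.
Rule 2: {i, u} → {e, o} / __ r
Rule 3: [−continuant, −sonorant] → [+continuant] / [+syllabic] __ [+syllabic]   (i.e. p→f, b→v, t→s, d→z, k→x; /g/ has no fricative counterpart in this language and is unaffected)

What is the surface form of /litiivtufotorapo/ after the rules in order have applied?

liziivtufozoravo

Rule 1 (intervocalic voicing): /t/ is a voiceless stop between vowels /i/ and /i/, so it voices to [d]. /t/ is a voiceless stop between vowels /o/ and /o/, so it voices to [d]. /p/ is a voiceless stop between vowels /a/ and /o/, so it voices to [b]. /litiivtufotorapo/ → lidiivtufodorabo.
Rule 2 (pre-rhotic lowering): no segment meets the environment; /lidiivtufodorabo/ is unchanged.
Rule 3 (intervocalic spirantization): /d/ is a stop between vowels /i/ and /i/, so it spirantizes to the fricative [z]. /d/ is a stop between vowels /o/ and /o/, so it spirantizes to the fricative [z]. /b/ is a stop between vowels /a/ and /o/, so it spirantizes to the fricative [v]. /lidiivtufodorabo/ → liziivtufozoravo.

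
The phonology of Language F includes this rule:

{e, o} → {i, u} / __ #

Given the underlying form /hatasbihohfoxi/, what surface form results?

No segment of /hatasbihohfoxi/ meets the structural description of the rule, so the form surfaces unchanged.

hatasbihohfoxi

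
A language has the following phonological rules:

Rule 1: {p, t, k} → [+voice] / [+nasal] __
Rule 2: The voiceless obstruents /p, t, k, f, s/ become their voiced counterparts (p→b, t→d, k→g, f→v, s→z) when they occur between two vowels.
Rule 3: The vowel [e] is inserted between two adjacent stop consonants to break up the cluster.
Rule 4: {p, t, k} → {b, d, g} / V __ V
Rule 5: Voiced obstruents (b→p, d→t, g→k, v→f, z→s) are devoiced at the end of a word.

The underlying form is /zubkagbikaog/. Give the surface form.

Rule 1 (post-nasal voicing): no segment meets the environment; /zubkagbikaog/ is unchanged.
Rule 2 (intervocalic voicing): /k/ is a voiceless obstruent between vowels /i/ and /a/, so it voices to [g]. /zubkagbikaog/ → zubkagbigaog.
Rule 3 (stop-cluster e-epenthesis): /b/ and /k/ form a stop–stop cluster, so [e] is inserted between them. /g/ and /b/ form a stop–stop cluster, so [e] is inserted between them. /zubkagbigaog/ → zubekagebigaog.
Rule 4 (intervocalic voicing): /k/ is a voiceless stop between vowels /e/ and /a/, so it voices to [g]. /zubekagebigaog/ → zubegagebigaog.
Rule 5 (final devoicing): /g/ is a voiced obstruent in word-final position, so it devoices to [k]. /zubegagebigaog/ → zubegagebigaok.

zubegagebigaok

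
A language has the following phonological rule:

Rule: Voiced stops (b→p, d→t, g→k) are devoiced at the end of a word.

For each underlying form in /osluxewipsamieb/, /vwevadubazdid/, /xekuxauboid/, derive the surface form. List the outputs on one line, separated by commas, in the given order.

osluxewipsamiep, vwevadubazdit, xekuxauboit

/osluxewipsamieb/: /b/ is a voiced stop in word-final position, so it devoices to [p]. → [osluxewipsamiep].
/vwevadubazdid/: /d/ is a voiced stop in word-final position, so it devoices to [t]. → [vwevadubazdit].
/xekuxauboid/: /d/ is a voiced stop in word-final position, so it devoices to [t]. → [xekuxauboit].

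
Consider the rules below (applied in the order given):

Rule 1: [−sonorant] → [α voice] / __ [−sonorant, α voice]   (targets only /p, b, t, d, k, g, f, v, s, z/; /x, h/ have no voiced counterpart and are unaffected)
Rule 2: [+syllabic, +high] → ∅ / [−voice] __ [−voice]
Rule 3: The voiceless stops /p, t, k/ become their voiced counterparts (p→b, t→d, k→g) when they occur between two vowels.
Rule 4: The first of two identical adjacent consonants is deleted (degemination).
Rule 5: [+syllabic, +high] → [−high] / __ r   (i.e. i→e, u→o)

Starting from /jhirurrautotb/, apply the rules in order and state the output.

Rule 1 (regressive voicing assimilation): /t/ precedes the voiced obstruent /b/, so it voices to [d] by assimilation. /jhirurrautotb/ → jhirurrautodb.
Rule 2 (high vowel syncope): no segment meets the environment; /jhirurrautodb/ is unchanged.
Rule 3 (intervocalic voicing): /t/ is a voiceless stop between vowels /u/ and /o/, so it voices to [d]. /jhirurrautodb/ → jhirurraudodb.
Rule 4 (degemination): /rr/ is a geminate; the first /r/ deletes. /jhirurraudodb/ → jhiruraudodb.
Rule 5 (pre-rhotic lowering): /i/ is a high vowel immediately before /r/, so it lowers to [e]. /u/ is a high vowel immediately before /r/, so it lowers to [o]. /jhiruraudodb/ → jheroraudodb.

jheroraudodb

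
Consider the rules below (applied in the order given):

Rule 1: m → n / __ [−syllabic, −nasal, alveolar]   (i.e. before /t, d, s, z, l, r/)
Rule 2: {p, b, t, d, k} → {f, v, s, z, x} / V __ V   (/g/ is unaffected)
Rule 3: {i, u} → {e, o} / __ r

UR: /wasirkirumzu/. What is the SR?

Rule 1 (nasal place assimilation): /m/ precedes the alveolar consonant /z/, so it assimilates in place to [n]. /wasirkirumzu/ → wasirkirunzu.
Rule 2 (intervocalic spirantization): no segment meets the environment; /wasirkirunzu/ is unchanged.
Rule 3 (pre-rhotic lowering): /i/ is a high vowel immediately before /r/, so it lowers to [e]. /i/ is a high vowel immediately before /r/, so it lowers to [e]. /wasirkirunzu/ → waserkerunzu.

waserkerunzu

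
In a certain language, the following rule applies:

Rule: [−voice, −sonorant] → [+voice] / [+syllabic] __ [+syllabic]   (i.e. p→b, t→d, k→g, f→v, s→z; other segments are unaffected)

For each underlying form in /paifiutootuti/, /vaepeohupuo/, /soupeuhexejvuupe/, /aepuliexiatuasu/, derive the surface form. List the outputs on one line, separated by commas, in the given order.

paiviudoodudi, vaebeohubuo, soubeuhexejvuube, aebuliexiaduazu

/paifiutootuti/: /f/ is a voiceless obstruent between vowels /i/ and /i/, so it voices to [v]. /t/ is a voiceless obstruent between vowels /u/ and /o/, so it voices to [d]. /t/ is a voiceless obstruent between vowels /o/ and /u/, so it voices to [d]. /t/ is a voiceless obstruent between vowels /u/ and /i/, so it voices to [d]. → [paiviudoodudi].
/vaepeohupuo/: /p/ is a voiceless obstruent between vowels /e/ and /e/, so it voices to [b]. /p/ is a voiceless obstruent between vowels /u/ and /u/, so it voices to [b]. → [vaebeohubuo].
/soupeuhexejvuupe/: /p/ is a voiceless obstruent between vowels /u/ and /e/, so it voices to [b]. /p/ is a voiceless obstruent between vowels /u/ and /e/, so it voices to [b]. → [soubeuhexejvuube].
/aepuliexiatuasu/: /p/ is a voiceless obstruent between vowels /e/ and /u/, so it voices to [b]. /t/ is a voiceless obstruent between vowels /a/ and /u/, so it voices to [d]. /s/ is a voiceless obstruent between vowels /a/ and /u/, so it voices to [z]. → [aebuliexiaduazu].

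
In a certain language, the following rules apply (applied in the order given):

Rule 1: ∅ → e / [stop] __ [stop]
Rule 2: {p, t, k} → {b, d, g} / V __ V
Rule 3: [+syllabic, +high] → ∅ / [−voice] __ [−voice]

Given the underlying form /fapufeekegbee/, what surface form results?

fabufeegegebee

Rule 1 (stop-cluster e-epenthesis): /g/ and /b/ form a stop–stop cluster, so [e] is inserted between them. /fapufeekegbee/ → fapufeekegebee.
Rule 2 (intervocalic voicing): /p/ is a voiceless stop between vowels /a/ and /u/, so it voices to [b]. /k/ is a voiceless stop between vowels /e/ and /e/, so it voices to [g]. /fapufeekegebee/ → fabufeegegebee.
Rule 3 (high vowel syncope): no segment meets the environment; /fabufeegegebee/ is unchanged.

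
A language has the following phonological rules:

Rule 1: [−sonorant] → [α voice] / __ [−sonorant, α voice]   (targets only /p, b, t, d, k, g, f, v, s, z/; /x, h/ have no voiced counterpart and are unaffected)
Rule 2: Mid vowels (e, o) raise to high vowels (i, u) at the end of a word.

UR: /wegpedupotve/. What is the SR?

wekpedupodvi

Rule 1 (regressive voicing assimilation): /g/ precedes the voiceless obstruent /p/, so it devoices to [k] by assimilation. /t/ precedes the voiced obstruent /v/, so it voices to [d] by assimilation. /wegpedupotve/ → wekpedupodve.
Rule 2 (final vowel raising): /e/ is a mid vowel in word-final position, so it raises to [i]. /wekpedupodve/ → wekpedupodvi.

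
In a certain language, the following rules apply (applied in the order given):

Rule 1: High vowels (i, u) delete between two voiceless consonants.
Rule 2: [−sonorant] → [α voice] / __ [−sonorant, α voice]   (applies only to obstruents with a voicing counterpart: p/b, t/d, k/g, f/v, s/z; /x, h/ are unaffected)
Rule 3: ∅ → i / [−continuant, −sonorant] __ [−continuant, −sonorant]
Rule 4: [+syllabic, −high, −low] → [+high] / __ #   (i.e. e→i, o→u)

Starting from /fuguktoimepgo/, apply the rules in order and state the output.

Rule 1 (high vowel syncope): no segment meets the environment; /fuguktoimepgo/ is unchanged.
Rule 2 (regressive voicing assimilation): /p/ precedes the voiced obstruent /g/, so it voices to [b] by assimilation. /fuguktoimepgo/ → fuguktoimebgo.
Rule 3 (stop-cluster i-epenthesis): /k/ and /t/ form a stop–stop cluster, so [i] is inserted between them. /b/ and /g/ form a stop–stop cluster, so [i] is inserted between them. /fuguktoimebgo/ → fugukitoimebigo.
Rule 4 (final vowel raising): /o/ is a mid vowel in word-final position, so it raises to [u]. /fugukitoimebigo/ → fugukitoimebigu.

fugukitoimebigu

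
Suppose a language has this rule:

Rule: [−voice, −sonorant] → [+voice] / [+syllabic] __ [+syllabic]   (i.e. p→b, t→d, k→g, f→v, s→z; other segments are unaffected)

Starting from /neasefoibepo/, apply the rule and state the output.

neazevoibebo

/s/ is a voiceless obstruent between vowels /a/ and /e/, so it voices to [z].
/f/ is a voiceless obstruent between vowels /e/ and /o/, so it voices to [v].
/p/ is a voiceless obstruent between vowels /e/ and /o/, so it voices to [b].
Surface form: [neazevoibebo].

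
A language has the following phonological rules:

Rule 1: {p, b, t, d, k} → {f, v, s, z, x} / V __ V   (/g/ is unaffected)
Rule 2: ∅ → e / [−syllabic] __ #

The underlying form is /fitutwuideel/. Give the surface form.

Rule 1 (intervocalic spirantization): /t/ is a stop between vowels /i/ and /u/, so it spirantizes to the fricative [s]. /d/ is a stop between vowels /i/ and /e/, so it spirantizes to the fricative [z]. /fitutwuideel/ → fisutwuizeel.
Rule 2 (final e-epenthesis): the form ends in the consonant /l/, so [e] is inserted word-finally. /fisutwuizeel/ → fisutwuizeele.

fisutwuizeele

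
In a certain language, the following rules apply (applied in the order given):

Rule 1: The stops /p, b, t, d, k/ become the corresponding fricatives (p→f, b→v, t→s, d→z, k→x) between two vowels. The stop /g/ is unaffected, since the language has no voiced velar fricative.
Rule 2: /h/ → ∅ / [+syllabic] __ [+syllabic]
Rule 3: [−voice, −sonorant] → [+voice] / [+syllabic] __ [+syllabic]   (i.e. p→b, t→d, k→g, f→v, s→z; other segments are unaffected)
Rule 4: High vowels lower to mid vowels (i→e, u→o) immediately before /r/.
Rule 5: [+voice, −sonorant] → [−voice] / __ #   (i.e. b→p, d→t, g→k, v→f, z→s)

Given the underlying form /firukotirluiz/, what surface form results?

feruxozerluis

Rule 1 (intervocalic spirantization): /k/ is a stop between vowels /u/ and /o/, so it spirantizes to the fricative [x]. /t/ is a stop between vowels /o/ and /i/, so it spirantizes to the fricative [s]. /firukotirluiz/ → firuxosirluiz.
Rule 2 (intervocalic h-deletion): no segment meets the environment; /firuxosirluiz/ is unchanged.
Rule 3 (intervocalic voicing): /s/ is a voiceless obstruent between vowels /o/ and /i/, so it voices to [z]. /firuxosirluiz/ → firuxozirluiz.
Rule 4 (pre-rhotic lowering): /i/ is a high vowel immediately before /r/, so it lowers to [e]. /i/ is a high vowel immediately before /r/, so it lowers to [e]. /firuxozirluiz/ → feruxozerluiz.
Rule 5 (final devoicing): /z/ is a voiced obstruent in word-final position, so it devoices to [s]. /feruxozerluiz/ → feruxozerluis.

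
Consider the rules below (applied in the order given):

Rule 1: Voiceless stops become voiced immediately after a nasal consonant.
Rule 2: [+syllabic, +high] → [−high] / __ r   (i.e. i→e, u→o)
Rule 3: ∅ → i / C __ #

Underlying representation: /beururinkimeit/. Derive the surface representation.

Rule 1 (post-nasal voicing): /k/ is a voiceless stop immediately after the nasal /n/, so it voices to [g]. /beururinkimeit/ → beururingimeit.
Rule 2 (pre-rhotic lowering): /u/ is a high vowel immediately before /r/, so it lowers to [o]. /u/ is a high vowel immediately before /r/, so it lowers to [o]. /beururingimeit/ → beororingimeit.
Rule 3 (final i-epenthesis): the form ends in the consonant /t/, so [i] is inserted word-finally. /beororingimeit/ → beororingimeiti.

beororingimeiti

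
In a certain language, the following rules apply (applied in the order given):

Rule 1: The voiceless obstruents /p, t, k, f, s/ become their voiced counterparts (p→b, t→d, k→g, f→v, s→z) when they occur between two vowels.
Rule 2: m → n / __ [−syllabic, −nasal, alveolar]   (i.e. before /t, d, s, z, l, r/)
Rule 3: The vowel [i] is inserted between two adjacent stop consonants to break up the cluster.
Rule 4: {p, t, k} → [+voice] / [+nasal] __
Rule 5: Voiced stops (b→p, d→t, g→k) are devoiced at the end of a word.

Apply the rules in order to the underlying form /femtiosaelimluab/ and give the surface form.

Rule 1 (intervocalic voicing): /s/ is a voiceless obstruent between vowels /o/ and /a/, so it voices to [z]. /femtiosaelimluab/ → femtiozaelimluab.
Rule 2 (nasal place assimilation): /m/ precedes the alveolar consonant /t/, so it assimilates in place to [n]. /m/ precedes the alveolar consonant /l/, so it assimilates in place to [n]. /femtiozaelimluab/ → fentiozaelinluab.
Rule 3 (stop-cluster i-epenthesis): no segment meets the environment; /fentiozaelinluab/ is unchanged.
Rule 4 (post-nasal voicing): /t/ is a voiceless stop immediately after the nasal /n/, so it voices to [d]. /fentiozaelinluab/ → fendiozaelinluab.
Rule 5 (final devoicing): /b/ is a voiced stop in word-final position, so it devoices to [p]. /fendiozaelinluab/ → fendiozaelinluap.

fendiozaelinluap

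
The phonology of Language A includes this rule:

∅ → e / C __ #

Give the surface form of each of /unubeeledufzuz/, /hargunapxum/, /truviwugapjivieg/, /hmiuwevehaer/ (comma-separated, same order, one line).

/unubeeledufzuz/: the form ends in the consonant /z/, so [e] is inserted word-finally. → [unubeeledufzuze].
/hargunapxum/: the form ends in the consonant /m/, so [e] is inserted word-finally. → [hargunapxume].
/truviwugapjivieg/: the form ends in the consonant /g/, so [e] is inserted word-finally. → [truviwugapjiviege].
/hmiuwevehaer/: the form ends in the consonant /r/, so [e] is inserted word-finally. → [hmiuwevehaere].

unubeeledufzuze, hargunapxume, truviwugapjiviege, hmiuwevehaere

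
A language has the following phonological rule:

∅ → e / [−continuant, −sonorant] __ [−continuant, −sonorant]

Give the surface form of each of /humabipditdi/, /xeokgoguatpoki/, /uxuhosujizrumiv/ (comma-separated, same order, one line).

humabipeditedi, xeokegoguatepoki, uxuhosujizrumiv

/humabipditdi/: /p/ and /d/ form a stop–stop cluster, so [e] is inserted between them. /t/ and /d/ form a stop–stop cluster, so [e] is inserted between them. → [humabipeditedi].
/xeokgoguatpoki/: /k/ and /g/ form a stop–stop cluster, so [e] is inserted between them. /t/ and /p/ form a stop–stop cluster, so [e] is inserted between them. → [xeokegoguatepoki].
/uxuhosujizrumiv/: the rule's environment is not met; surfaces unchanged as [uxuhosujizrumiv].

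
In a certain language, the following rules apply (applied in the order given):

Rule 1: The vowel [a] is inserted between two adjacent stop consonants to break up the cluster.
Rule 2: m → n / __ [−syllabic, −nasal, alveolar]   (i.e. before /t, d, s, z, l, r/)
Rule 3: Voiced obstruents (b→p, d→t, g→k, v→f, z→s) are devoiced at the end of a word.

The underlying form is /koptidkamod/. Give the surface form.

kopatidakamot

Rule 1 (stop-cluster a-epenthesis): /p/ and /t/ form a stop–stop cluster, so [a] is inserted between them. /d/ and /k/ form a stop–stop cluster, so [a] is inserted between them. /koptidkamod/ → kopatidakamod.
Rule 2 (nasal place assimilation): no segment meets the environment; /kopatidakamod/ is unchanged.
Rule 3 (final devoicing): /d/ is a voiced obstruent in word-final position, so it devoices to [t]. /kopatidakamod/ → kopatidakamot.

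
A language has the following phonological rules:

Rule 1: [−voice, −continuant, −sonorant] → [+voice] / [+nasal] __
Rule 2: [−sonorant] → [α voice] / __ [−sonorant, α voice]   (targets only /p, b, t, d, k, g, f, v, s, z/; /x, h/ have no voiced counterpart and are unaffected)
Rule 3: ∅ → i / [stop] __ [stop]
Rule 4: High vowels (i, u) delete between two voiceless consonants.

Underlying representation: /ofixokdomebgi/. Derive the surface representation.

Rule 1 (post-nasal voicing): no segment meets the environment; /ofixokdomebgi/ is unchanged.
Rule 2 (regressive voicing assimilation): /k/ precedes the voiced obstruent /d/, so it voices to [g] by assimilation. /ofixokdomebgi/ → ofixogdomebgi.
Rule 3 (stop-cluster i-epenthesis): /g/ and /d/ form a stop–stop cluster, so [i] is inserted between them. /b/ and /g/ form a stop–stop cluster, so [i] is inserted between them. /ofixogdomebgi/ → ofixogidomebigi.
Rule 4 (high vowel syncope): /i/ is a high vowel flanked by voiceless consonants /f/ and /x/, so it deletes. /ofixogidomebigi/ → ofxogidomebigi.

ofxogidomebigi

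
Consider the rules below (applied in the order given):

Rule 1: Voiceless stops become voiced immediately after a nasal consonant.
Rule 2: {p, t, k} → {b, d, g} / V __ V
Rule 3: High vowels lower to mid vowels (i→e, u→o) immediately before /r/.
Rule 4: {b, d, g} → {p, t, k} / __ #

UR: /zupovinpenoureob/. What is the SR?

Rule 1 (post-nasal voicing): /p/ is a voiceless stop immediately after the nasal /n/, so it voices to [b]. /zupovinpenoureob/ → zupovinbenoureob.
Rule 2 (intervocalic voicing): /p/ is a voiceless stop between vowels /u/ and /o/, so it voices to [b]. /zupovinbenoureob/ → zubovinbenoureob.
Rule 3 (pre-rhotic lowering): /u/ is a high vowel immediately before /r/, so it lowers to [o]. /zubovinbenoureob/ → zubovinbenooreob.
Rule 4 (final devoicing): /b/ is a voiced stop in word-final position, so it devoices to [p]. /zubovinbenooreob/ → zubovinbenooreop.

zubovinbenooreop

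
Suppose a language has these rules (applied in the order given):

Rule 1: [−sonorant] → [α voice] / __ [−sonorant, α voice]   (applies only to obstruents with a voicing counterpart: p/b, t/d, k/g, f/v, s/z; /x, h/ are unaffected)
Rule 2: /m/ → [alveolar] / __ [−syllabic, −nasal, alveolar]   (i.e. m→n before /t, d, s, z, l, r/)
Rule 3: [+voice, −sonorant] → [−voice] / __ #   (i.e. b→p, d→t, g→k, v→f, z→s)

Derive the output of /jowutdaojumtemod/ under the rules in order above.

jowuddaojuntemot

Rule 1 (regressive voicing assimilation): /t/ precedes the voiced obstruent /d/, so it voices to [d] by assimilation. /jowutdaojumtemod/ → jowuddaojumtemod.
Rule 2 (nasal place assimilation): /m/ precedes the alveolar consonant /t/, so it assimilates in place to [n]. /jowuddaojumtemod/ → jowuddaojuntemod.
Rule 3 (final devoicing): /d/ is a voiced obstruent in word-final position, so it devoices to [t]. /jowuddaojuntemod/ → jowuddaojuntemot.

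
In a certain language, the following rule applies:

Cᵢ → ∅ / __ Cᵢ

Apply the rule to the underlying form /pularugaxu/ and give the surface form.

pularugaxu

No segment of /pularugaxu/ meets the structural description of the rule, so the form surfaces unchanged.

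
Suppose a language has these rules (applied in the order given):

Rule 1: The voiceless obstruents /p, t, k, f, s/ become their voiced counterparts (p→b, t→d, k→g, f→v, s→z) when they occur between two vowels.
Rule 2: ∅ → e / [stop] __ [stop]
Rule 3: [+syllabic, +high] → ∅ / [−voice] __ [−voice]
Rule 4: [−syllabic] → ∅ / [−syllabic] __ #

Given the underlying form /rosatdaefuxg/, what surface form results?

rozatedaevux

Rule 1 (intervocalic voicing): /s/ is a voiceless obstruent between vowels /o/ and /a/, so it voices to [z]. /f/ is a voiceless obstruent between vowels /e/ and /u/, so it voices to [v]. /rosatdaefuxg/ → rozatdaevuxg.
Rule 2 (stop-cluster e-epenthesis): /t/ and /d/ form a stop–stop cluster, so [e] is inserted between them. /rozatdaevuxg/ → rozatedaevuxg.
Rule 3 (high vowel syncope): no segment meets the environment; /rozatedaevuxg/ is unchanged.
Rule 4 (final cluster simplification): /g/ is the second consonant of a word-final cluster /xg/, so it deletes. /rozatedaevuxg/ → rozatedaevux.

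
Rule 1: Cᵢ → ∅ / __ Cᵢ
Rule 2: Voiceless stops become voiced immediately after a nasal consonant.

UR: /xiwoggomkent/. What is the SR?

Rule 1 (degemination): /gg/ is a geminate; the first /g/ deletes. /xiwoggomkent/ → xiwogomkent.
Rule 2 (post-nasal voicing): /k/ is a voiceless stop immediately after the nasal /m/, so it voices to [g]. /t/ is a voiceless stop immediately after the nasal /n/, so it voices to [d]. /xiwogomkent/ → xiwogomgend.

xiwogomgend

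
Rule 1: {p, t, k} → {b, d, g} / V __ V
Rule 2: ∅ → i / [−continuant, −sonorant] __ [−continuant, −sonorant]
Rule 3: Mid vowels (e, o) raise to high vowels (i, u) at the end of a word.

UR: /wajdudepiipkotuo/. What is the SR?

Rule 1 (intervocalic voicing): /p/ is a voiceless stop between vowels /e/ and /i/, so it voices to [b]. /t/ is a voiceless stop between vowels /o/ and /u/, so it voices to [d]. /wajdudepiipkotuo/ → wajdudebiipkoduo.
Rule 2 (stop-cluster i-epenthesis): /p/ and /k/ form a stop–stop cluster, so [i] is inserted between them. /wajdudebiipkoduo/ → wajdudebiipikoduo.
Rule 3 (final vowel raising): /o/ is a mid vowel in word-final position, so it raises to [u]. /wajdudebiipikoduo/ → wajdudebiipikoduu.

wajdudebiipikoduu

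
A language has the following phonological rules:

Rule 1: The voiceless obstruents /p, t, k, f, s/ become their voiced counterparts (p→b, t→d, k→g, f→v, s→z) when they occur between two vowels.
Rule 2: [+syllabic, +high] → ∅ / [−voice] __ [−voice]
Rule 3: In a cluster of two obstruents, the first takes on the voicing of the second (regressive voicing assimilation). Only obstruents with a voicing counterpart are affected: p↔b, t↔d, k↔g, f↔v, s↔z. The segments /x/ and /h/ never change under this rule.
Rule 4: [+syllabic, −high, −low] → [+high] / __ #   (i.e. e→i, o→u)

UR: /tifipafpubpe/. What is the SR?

Rule 1 (intervocalic voicing): /f/ is a voiceless obstruent between vowels /i/ and /i/, so it voices to [v]. /p/ is a voiceless obstruent between vowels /i/ and /a/, so it voices to [b]. /tifipafpubpe/ → tivibafpubpe.
Rule 2 (high vowel syncope): no segment meets the environment; /tivibafpubpe/ is unchanged.
Rule 3 (regressive voicing assimilation): /b/ precedes the voiceless obstruent /p/, so it devoices to [p] by assimilation. /tivibafpubpe/ → tivibafpuppe.
Rule 4 (final vowel raising): /e/ is a mid vowel in word-final position, so it raises to [i]. /tivibafpuppe/ → tivibafpuppi.

tivibafpuppi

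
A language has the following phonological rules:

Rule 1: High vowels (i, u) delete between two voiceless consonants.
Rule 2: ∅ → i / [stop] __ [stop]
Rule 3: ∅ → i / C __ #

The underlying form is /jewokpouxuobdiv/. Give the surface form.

jewokipouxuobidivi

Rule 1 (high vowel syncope): no segment meets the environment; /jewokpouxuobdiv/ is unchanged.
Rule 2 (stop-cluster i-epenthesis): /k/ and /p/ form a stop–stop cluster, so [i] is inserted between them. /b/ and /d/ form a stop–stop cluster, so [i] is inserted between them. /jewokpouxuobdiv/ → jewokipouxuobidiv.
Rule 3 (final i-epenthesis): the form ends in the consonant /v/, so [i] is inserted word-finally. /jewokipouxuobidiv/ → jewokipouxuobidivi.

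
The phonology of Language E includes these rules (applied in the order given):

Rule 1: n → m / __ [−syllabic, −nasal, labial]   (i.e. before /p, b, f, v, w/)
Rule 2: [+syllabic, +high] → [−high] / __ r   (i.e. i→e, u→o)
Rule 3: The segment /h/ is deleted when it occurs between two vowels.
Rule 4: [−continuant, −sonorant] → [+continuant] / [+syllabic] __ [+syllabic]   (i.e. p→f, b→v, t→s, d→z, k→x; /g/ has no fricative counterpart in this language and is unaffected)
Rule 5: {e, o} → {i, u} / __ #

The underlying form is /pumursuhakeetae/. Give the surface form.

pumorsuaxeesai

Rule 1 (nasal place assimilation): no segment meets the environment; /pumursuhakeetae/ is unchanged.
Rule 2 (pre-rhotic lowering): /u/ is a high vowel immediately before /r/, so it lowers to [o]. /pumursuhakeetae/ → pumorsuhakeetae.
Rule 3 (intervocalic h-deletion): /h/ occurs between vowels /u/ and /a/, so it deletes. /pumorsuhakeetae/ → pumorsuakeetae.
Rule 4 (intervocalic spirantization): /k/ is a stop between vowels /a/ and /e/, so it spirantizes to the fricative [x]. /t/ is a stop between vowels /e/ and /a/, so it spirantizes to the fricative [s]. /pumorsuakeetae/ → pumorsuaxeesae.
Rule 5 (final vowel raising): /e/ is a mid vowel in word-final position, so it raises to [i]. /pumorsuaxeesae/ → pumorsuaxeesai.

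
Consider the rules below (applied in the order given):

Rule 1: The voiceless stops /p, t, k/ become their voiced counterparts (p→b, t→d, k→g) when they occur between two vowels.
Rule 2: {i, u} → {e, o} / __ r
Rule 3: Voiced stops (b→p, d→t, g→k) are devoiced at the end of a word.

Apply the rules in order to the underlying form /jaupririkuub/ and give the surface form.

Rule 1 (intervocalic voicing): /k/ is a voiceless stop between vowels /i/ and /u/, so it voices to [g]. /jaupririkuub/ → jaupririguub.
Rule 2 (pre-rhotic lowering): /i/ is a high vowel immediately before /r/, so it lowers to [e]. /jaupririguub/ → jaupreriguub.
Rule 3 (final devoicing): /b/ is a voiced stop in word-final position, so it devoices to [p]. /jaupreriguub/ → jaupreriguup.

jaupreriguup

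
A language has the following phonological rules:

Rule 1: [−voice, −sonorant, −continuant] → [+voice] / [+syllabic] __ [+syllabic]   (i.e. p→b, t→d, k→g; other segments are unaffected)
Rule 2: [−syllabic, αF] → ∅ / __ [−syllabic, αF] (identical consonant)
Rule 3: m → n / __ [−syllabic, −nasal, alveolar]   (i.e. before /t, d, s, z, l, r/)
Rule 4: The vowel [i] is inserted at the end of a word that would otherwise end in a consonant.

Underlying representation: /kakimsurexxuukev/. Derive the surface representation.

Rule 1 (intervocalic voicing): /k/ is a voiceless stop between vowels /a/ and /i/, so it voices to [g]. /k/ is a voiceless stop between vowels /u/ and /e/, so it voices to [g]. /kakimsurexxuukev/ → kagimsurexxuugev.
Rule 2 (degemination): /xx/ is a geminate; the first /x/ deletes. /kagimsurexxuugev/ → kagimsurexuugev.
Rule 3 (nasal place assimilation): /m/ precedes the alveolar consonant /s/, so it assimilates in place to [n]. /kagimsurexuugev/ → kaginsurexuugev.
Rule 4 (final i-epenthesis): the form ends in the consonant /v/, so [i] is inserted word-finally. /kaginsurexuugev/ → kaginsurexuugevi.

kaginsurexuugevi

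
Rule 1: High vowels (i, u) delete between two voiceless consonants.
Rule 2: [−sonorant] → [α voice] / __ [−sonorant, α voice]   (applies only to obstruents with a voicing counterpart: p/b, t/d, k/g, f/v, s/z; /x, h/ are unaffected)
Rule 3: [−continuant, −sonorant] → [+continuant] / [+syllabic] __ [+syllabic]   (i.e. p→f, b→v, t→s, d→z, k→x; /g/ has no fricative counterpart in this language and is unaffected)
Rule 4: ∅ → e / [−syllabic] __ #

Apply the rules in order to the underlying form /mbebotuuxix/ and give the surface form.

mbevosuuxxe

Rule 1 (high vowel syncope): /i/ is a high vowel flanked by voiceless consonants /x/ and /x/, so it deletes. /mbebotuuxix/ → mbebotuuxx.
Rule 2 (regressive voicing assimilation): no segment meets the environment; /mbebotuuxx/ is unchanged.
Rule 3 (intervocalic spirantization): /b/ is a stop between vowels /e/ and /o/, so it spirantizes to the fricative [v]. /t/ is a stop between vowels /o/ and /u/, so it spirantizes to the fricative [s]. /mbebotuuxx/ → mbevosuuxx.
Rule 4 (final e-epenthesis): the form ends in the consonant /x/, so [e] is inserted word-finally. /mbevosuuxx/ → mbevosuuxxe.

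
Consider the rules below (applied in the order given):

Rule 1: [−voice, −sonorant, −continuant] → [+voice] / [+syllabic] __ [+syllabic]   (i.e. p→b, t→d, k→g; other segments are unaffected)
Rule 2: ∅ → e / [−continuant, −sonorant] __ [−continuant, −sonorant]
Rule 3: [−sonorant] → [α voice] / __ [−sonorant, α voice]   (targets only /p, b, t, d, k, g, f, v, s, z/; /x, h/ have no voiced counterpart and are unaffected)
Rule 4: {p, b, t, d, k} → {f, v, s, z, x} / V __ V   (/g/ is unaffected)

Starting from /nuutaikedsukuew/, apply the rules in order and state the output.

Rule 1 (intervocalic voicing): /t/ is a voiceless stop between vowels /u/ and /a/, so it voices to [d]. /k/ is a voiceless stop between vowels /i/ and /e/, so it voices to [g]. /k/ is a voiceless stop between vowels /u/ and /u/, so it voices to [g]. /nuutaikedsukuew/ → nuudaigedsuguew.
Rule 2 (stop-cluster e-epenthesis): no segment meets the environment; /nuudaigedsuguew/ is unchanged.
Rule 3 (regressive voicing assimilation): /d/ precedes the voiceless obstruent /s/, so it devoices to [t] by assimilation. /nuudaigedsuguew/ → nuudaigetsuguew.
Rule 4 (intervocalic spirantization): /d/ is a stop between vowels /u/ and /a/, so it spirantizes to the fricative [z]. /nuudaigetsuguew/ → nuuzaigetsuguew.

nuuzaigetsuguew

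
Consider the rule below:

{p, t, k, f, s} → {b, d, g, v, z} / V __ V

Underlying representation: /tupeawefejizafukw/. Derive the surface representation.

/p/ is a voiceless obstruent between vowels /u/ and /e/, so it voices to [b].
/f/ is a voiceless obstruent between vowels /e/ and /e/, so it voices to [v].
/f/ is a voiceless obstruent between vowels /a/ and /u/, so it voices to [v].
Surface form: [tubeawevejizavukw].

tubeawevejizavukw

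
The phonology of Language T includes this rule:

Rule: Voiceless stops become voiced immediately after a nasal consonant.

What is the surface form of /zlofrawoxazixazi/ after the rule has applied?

No segment of /zlofrawoxazixazi/ meets the structural description of the rule, so the form surfaces unchanged.

zlofrawoxazixazi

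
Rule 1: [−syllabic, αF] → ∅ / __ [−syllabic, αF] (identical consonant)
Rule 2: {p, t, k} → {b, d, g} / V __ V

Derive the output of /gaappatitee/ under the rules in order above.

gaabadidee

Rule 1 (degemination): /pp/ is a geminate; the first /p/ deletes. /gaappatitee/ → gaapatitee.
Rule 2 (intervocalic voicing): /p/ is a voiceless stop between vowels /a/ and /a/, so it voices to [b]. /t/ is a voiceless stop between vowels /a/ and /i/, so it voices to [d]. /t/ is a voiceless stop between vowels /i/ and /e/, so it voices to [d]. /gaapatitee/ → gaabadidee.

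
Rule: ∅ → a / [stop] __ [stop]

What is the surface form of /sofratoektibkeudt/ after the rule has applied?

/k/ and /t/ form a stop–stop cluster, so [a] is inserted between them.
/b/ and /k/ form a stop–stop cluster, so [a] is inserted between them.
/d/ and /t/ form a stop–stop cluster, so [a] is inserted between them.
Surface form: [sofratoekatibakeudat].

sofratoekatibakeudat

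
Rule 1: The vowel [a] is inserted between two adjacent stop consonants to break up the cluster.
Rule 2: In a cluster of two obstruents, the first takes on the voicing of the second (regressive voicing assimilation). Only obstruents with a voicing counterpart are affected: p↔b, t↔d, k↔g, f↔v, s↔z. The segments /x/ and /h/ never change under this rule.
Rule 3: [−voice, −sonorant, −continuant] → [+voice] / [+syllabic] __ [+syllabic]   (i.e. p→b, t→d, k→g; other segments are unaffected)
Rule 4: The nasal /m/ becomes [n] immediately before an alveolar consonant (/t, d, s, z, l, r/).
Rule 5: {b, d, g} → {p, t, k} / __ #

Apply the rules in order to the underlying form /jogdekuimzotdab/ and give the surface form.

Rule 1 (stop-cluster a-epenthesis): /g/ and /d/ form a stop–stop cluster, so [a] is inserted between them. /t/ and /d/ form a stop–stop cluster, so [a] is inserted between them. /jogdekuimzotdab/ → jogadekuimzotadab.
Rule 2 (regressive voicing assimilation): no segment meets the environment; /jogadekuimzotadab/ is unchanged.
Rule 3 (intervocalic voicing): /k/ is a voiceless stop between vowels /e/ and /u/, so it voices to [g]. /t/ is a voiceless stop between vowels /o/ and /a/, so it voices to [d]. /jogadekuimzotadab/ → jogadeguimzodadab.
Rule 4 (nasal place assimilation): /m/ precedes the alveolar consonant /z/, so it assimilates in place to [n]. /jogadeguimzodadab/ → jogadeguinzodadab.
Rule 5 (final devoicing): /b/ is a voiced stop in word-final position, so it devoices to [p]. /jogadeguinzodadab/ → jogadeguinzodadap.

jogadeguinzodadap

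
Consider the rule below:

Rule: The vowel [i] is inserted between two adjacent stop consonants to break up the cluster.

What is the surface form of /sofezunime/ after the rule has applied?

sofezunime

No segment of /sofezunime/ meets the structural description of the rule, so the form surfaces unchanged.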